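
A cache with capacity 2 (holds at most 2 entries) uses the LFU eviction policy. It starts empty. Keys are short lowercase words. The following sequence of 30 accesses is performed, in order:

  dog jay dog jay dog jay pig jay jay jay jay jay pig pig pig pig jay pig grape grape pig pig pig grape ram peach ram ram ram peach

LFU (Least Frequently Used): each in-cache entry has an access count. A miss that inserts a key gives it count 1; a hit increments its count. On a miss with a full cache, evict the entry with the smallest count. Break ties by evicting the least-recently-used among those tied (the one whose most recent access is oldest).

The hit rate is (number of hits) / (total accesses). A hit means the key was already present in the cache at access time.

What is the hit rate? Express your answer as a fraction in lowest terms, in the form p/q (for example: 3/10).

Answer: 2/3

Derivation:
LFU simulation (capacity=2):
  1. access dog: MISS. Cache: [dog(c=1)]
  2. access jay: MISS. Cache: [dog(c=1) jay(c=1)]
  3. access dog: HIT, count now 2. Cache: [jay(c=1) dog(c=2)]
  4. access jay: HIT, count now 2. Cache: [dog(c=2) jay(c=2)]
  5. access dog: HIT, count now 3. Cache: [jay(c=2) dog(c=3)]
  6. access jay: HIT, count now 3. Cache: [dog(c=3) jay(c=3)]
  7. access pig: MISS, evict dog(c=3). Cache: [pig(c=1) jay(c=3)]
  8. access jay: HIT, count now 4. Cache: [pig(c=1) jay(c=4)]
  9. access jay: HIT, count now 5. Cache: [pig(c=1) jay(c=5)]
  10. access jay: HIT, count now 6. Cache: [pig(c=1) jay(c=6)]
  11. access jay: HIT, count now 7. Cache: [pig(c=1) jay(c=7)]
  12. access jay: HIT, count now 8. Cache: [pig(c=1) jay(c=8)]
  13. access pig: HIT, count now 2. Cache: [pig(c=2) jay(c=8)]
  14. access pig: HIT, count now 3. Cache: [pig(c=3) jay(c=8)]
  15. access pig: HIT, count now 4. Cache: [pig(c=4) jay(c=8)]
  16. access pig: HIT, count now 5. Cache: [pig(c=5) jay(c=8)]
  17. access jay: HIT, count now 9. Cache: [pig(c=5) jay(c=9)]
  18. access pig: HIT, count now 6. Cache: [pig(c=6) jay(c=9)]
  19. access grape: MISS, evict pig(c=6). Cache: [grape(c=1) jay(c=9)]
  20. access grape: HIT, count now 2. Cache: [grape(c=2) jay(c=9)]
  21. access pig: MISS, evict grape(c=2). Cache: [pig(c=1) jay(c=9)]
  22. access pig: HIT, count now 2. Cache: [pig(c=2) jay(c=9)]
  23. access pig: HIT, count now 3. Cache: [pig(c=3) jay(c=9)]
  24. access grape: MISS, evict pig(c=3). Cache: [grape(c=1) jay(c=9)]
  25. access ram: MISS, evict grape(c=1). Cache: [ram(c=1) jay(c=9)]
  26. access peach: MISS, evict ram(c=1). Cache: [peach(c=1) jay(c=9)]
  27. access ram: MISS, evict peach(c=1). Cache: [ram(c=1) jay(c=9)]
  28. access ram: HIT, count now 2. Cache: [ram(c=2) jay(c=9)]
  29. access ram: HIT, count now 3. Cache: [ram(c=3) jay(c=9)]
  30. access peach: MISS, evict ram(c=3). Cache: [peach(c=1) jay(c=9)]
Total: 20 hits, 10 misses, 8 evictions

Hit rate = 20/30 = 2/3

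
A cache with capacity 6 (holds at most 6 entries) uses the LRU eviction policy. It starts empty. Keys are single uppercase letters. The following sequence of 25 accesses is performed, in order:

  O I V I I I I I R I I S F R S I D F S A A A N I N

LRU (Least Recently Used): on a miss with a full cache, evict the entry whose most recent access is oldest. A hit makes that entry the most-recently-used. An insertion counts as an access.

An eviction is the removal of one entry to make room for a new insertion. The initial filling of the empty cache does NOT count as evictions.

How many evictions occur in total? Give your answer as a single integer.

Answer: 3

Derivation:
LRU simulation (capacity=6):
  1. access O: MISS. Cache (LRU->MRU): [O]
  2. access I: MISS. Cache (LRU->MRU): [O I]
  3. access V: MISS. Cache (LRU->MRU): [O I V]
  4. access I: HIT. Cache (LRU->MRU): [O V I]
  5. access I: HIT. Cache (LRU->MRU): [O V I]
  6. access I: HIT. Cache (LRU->MRU): [O V I]
  7. access I: HIT. Cache (LRU->MRU): [O V I]
  8. access I: HIT. Cache (LRU->MRU): [O V I]
  9. access R: MISS. Cache (LRU->MRU): [O V I R]
  10. access I: HIT. Cache (LRU->MRU): [O V R I]
  11. access I: HIT. Cache (LRU->MRU): [O V R I]
  12. access S: MISS. Cache (LRU->MRU): [O V R I S]
  13. access F: MISS. Cache (LRU->MRU): [O V R I S F]
  14. access R: HIT. Cache (LRU->MRU): [O V I S F R]
  15. access S: HIT. Cache (LRU->MRU): [O V I F R S]
  16. access I: HIT. Cache (LRU->MRU): [O V F R S I]
  17. access D: MISS, evict O. Cache (LRU->MRU): [V F R S I D]
  18. access F: HIT. Cache (LRU->MRU): [V R S I D F]
  19. access S: HIT. Cache (LRU->MRU): [V R I D F S]
  20. access A: MISS, evict V. Cache (LRU->MRU): [R I D F S A]
  21. access A: HIT. Cache (LRU->MRU): [R I D F S A]
  22. access A: HIT. Cache (LRU->MRU): [R I D F S A]
  23. access N: MISS, evict R. Cache (LRU->MRU): [I D F S A N]
  24. access I: HIT. Cache (LRU->MRU): [D F S A N I]
  25. access N: HIT. Cache (LRU->MRU): [D F S A I N]
Total: 16 hits, 9 misses, 3 evictions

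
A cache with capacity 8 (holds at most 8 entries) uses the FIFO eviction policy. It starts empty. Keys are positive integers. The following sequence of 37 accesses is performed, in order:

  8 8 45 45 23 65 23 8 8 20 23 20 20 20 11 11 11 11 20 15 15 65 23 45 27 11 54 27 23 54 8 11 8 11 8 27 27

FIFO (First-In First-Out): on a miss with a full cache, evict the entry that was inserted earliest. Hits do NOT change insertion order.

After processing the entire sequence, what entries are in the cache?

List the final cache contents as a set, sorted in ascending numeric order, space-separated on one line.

Answer: 8 11 15 20 23 27 54 65

Derivation:
FIFO simulation (capacity=8):
  1. access 8: MISS. Cache (old->new): [8]
  2. access 8: HIT. Cache (old->new): [8]
  3. access 45: MISS. Cache (old->new): [8 45]
  4. access 45: HIT. Cache (old->new): [8 45]
  5. access 23: MISS. Cache (old->new): [8 45 23]
  6. access 65: MISS. Cache (old->new): [8 45 23 65]
  7. access 23: HIT. Cache (old->new): [8 45 23 65]
  8. access 8: HIT. Cache (old->new): [8 45 23 65]
  9. access 8: HIT. Cache (old->new): [8 45 23 65]
  10. access 20: MISS. Cache (old->new): [8 45 23 65 20]
  11. access 23: HIT. Cache (old->new): [8 45 23 65 20]
  12. access 20: HIT. Cache (old->new): [8 45 23 65 20]
  13. access 20: HIT. Cache (old->new): [8 45 23 65 20]
  14. access 20: HIT. Cache (old->new): [8 45 23 65 20]
  15. access 11: MISS. Cache (old->new): [8 45 23 65 20 11]
  16. access 11: HIT. Cache (old->new): [8 45 23 65 20 11]
  17. access 11: HIT. Cache (old->new): [8 45 23 65 20 11]
  18. access 11: HIT. Cache (old->new): [8 45 23 65 20 11]
  19. access 20: HIT. Cache (old->new): [8 45 23 65 20 11]
  20. access 15: MISS. Cache (old->new): [8 45 23 65 20 11 15]
  21. access 15: HIT. Cache (old->new): [8 45 23 65 20 11 15]
  22. access 65: HIT. Cache (old->new): [8 45 23 65 20 11 15]
  23. access 23: HIT. Cache (old->new): [8 45 23 65 20 11 15]
  24. access 45: HIT. Cache (old->new): [8 45 23 65 20 11 15]
  25. access 27: MISS. Cache (old->new): [8 45 23 65 20 11 15 27]
  26. access 11: HIT. Cache (old->new): [8 45 23 65 20 11 15 27]
  27. access 54: MISS, evict 8. Cache (old->new): [45 23 65 20 11 15 27 54]
  28. access 27: HIT. Cache (old->new): [45 23 65 20 11 15 27 54]
  29. access 23: HIT. Cache (old->new): [45 23 65 20 11 15 27 54]
  30. access 54: HIT. Cache (old->new): [45 23 65 20 11 15 27 54]
  31. access 8: MISS, evict 45. Cache (old->new): [23 65 20 11 15 27 54 8]
  32. access 11: HIT. Cache (old->new): [23 65 20 11 15 27 54 8]
  33. access 8: HIT. Cache (old->new): [23 65 20 11 15 27 54 8]
  34. access 11: HIT. Cache (old->new): [23 65 20 11 15 27 54 8]
  35. access 8: HIT. Cache (old->new): [23 65 20 11 15 27 54 8]
  36. access 27: HIT. Cache (old->new): [23 65 20 11 15 27 54 8]
  37. access 27: HIT. Cache (old->new): [23 65 20 11 15 27 54 8]
Total: 27 hits, 10 misses, 2 evictions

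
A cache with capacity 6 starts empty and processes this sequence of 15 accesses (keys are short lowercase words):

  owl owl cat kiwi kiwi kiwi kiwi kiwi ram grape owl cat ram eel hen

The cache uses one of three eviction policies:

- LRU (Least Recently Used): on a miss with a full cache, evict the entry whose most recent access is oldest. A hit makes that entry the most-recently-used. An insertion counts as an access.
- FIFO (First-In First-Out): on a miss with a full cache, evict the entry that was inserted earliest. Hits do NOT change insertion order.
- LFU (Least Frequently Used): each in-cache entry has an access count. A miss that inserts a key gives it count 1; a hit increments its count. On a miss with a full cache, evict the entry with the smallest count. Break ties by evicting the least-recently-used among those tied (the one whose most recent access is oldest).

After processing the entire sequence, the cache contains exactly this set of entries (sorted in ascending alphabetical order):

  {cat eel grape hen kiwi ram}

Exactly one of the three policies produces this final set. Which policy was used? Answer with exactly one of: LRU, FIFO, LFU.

Simulating under each policy and comparing final sets:
  LRU: final set = {cat eel grape hen owl ram} -> differs
  FIFO: final set = {cat eel grape hen kiwi ram} -> MATCHES target
  LFU: final set = {cat eel hen kiwi owl ram} -> differs
Only FIFO produces the target set.

Answer: FIFO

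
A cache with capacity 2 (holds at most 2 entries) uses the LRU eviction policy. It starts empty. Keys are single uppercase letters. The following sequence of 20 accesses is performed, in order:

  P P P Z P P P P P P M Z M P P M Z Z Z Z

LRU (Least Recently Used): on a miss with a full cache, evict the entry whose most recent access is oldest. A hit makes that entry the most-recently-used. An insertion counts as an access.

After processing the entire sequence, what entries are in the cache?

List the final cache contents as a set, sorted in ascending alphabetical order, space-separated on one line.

LRU simulation (capacity=2):
  1. access P: MISS. Cache (LRU->MRU): [P]
  2. access P: HIT. Cache (LRU->MRU): [P]
  3. access P: HIT. Cache (LRU->MRU): [P]
  4. access Z: MISS. Cache (LRU->MRU): [P Z]
  5. access P: HIT. Cache (LRU->MRU): [Z P]
  6. access P: HIT. Cache (LRU->MRU): [Z P]
  7. access P: HIT. Cache (LRU->MRU): [Z P]
  8. access P: HIT. Cache (LRU->MRU): [Z P]
  9. access P: HIT. Cache (LRU->MRU): [Z P]
  10. access P: HIT. Cache (LRU->MRU): [Z P]
  11. access M: MISS, evict Z. Cache (LRU->MRU): [P M]
  12. access Z: MISS, evict P. Cache (LRU->MRU): [M Z]
  13. access M: HIT. Cache (LRU->MRU): [Z M]
  14. access P: MISS, evict Z. Cache (LRU->MRU): [M P]
  15. access P: HIT. Cache (LRU->MRU): [M P]
  16. access M: HIT. Cache (LRU->MRU): [P M]
  17. access Z: MISS, evict P. Cache (LRU->MRU): [M Z]
  18. access Z: HIT. Cache (LRU->MRU): [M Z]
  19. access Z: HIT. Cache (LRU->MRU): [M Z]
  20. access Z: HIT. Cache (LRU->MRU): [M Z]
Total: 14 hits, 6 misses, 4 evictions

Answer: M Z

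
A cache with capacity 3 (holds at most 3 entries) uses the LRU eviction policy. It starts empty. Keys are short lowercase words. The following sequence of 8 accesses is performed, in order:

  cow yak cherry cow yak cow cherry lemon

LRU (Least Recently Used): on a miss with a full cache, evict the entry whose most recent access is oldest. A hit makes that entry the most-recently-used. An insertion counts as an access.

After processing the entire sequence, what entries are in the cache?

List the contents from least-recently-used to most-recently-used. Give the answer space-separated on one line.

LRU simulation (capacity=3):
  1. access cow: MISS. Cache (LRU->MRU): [cow]
  2. access yak: MISS. Cache (LRU->MRU): [cow yak]
  3. access cherry: MISS. Cache (LRU->MRU): [cow yak cherry]
  4. access cow: HIT. Cache (LRU->MRU): [yak cherry cow]
  5. access yak: HIT. Cache (LRU->MRU): [cherry cow yak]
  6. access cow: HIT. Cache (LRU->MRU): [cherry yak cow]
  7. access cherry: HIT. Cache (LRU->MRU): [yak cow cherry]
  8. access lemon: MISS, evict yak. Cache (LRU->MRU): [cow cherry lemon]
Total: 4 hits, 4 misses, 1 evictions

Answer: cow cherry lemon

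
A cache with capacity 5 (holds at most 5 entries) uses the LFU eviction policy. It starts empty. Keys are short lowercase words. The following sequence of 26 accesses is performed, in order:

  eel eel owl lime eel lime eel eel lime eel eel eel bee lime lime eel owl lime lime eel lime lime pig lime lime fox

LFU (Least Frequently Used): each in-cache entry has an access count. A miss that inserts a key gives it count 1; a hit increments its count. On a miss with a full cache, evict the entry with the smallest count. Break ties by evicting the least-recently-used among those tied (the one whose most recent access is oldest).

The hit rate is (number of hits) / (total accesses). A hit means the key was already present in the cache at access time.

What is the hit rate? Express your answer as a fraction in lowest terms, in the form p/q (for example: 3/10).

Answer: 10/13

Derivation:
LFU simulation (capacity=5):
  1. access eel: MISS. Cache: [eel(c=1)]
  2. access eel: HIT, count now 2. Cache: [eel(c=2)]
  3. access owl: MISS. Cache: [owl(c=1) eel(c=2)]
  4. access lime: MISS. Cache: [owl(c=1) lime(c=1) eel(c=2)]
  5. access eel: HIT, count now 3. Cache: [owl(c=1) lime(c=1) eel(c=3)]
  6. access lime: HIT, count now 2. Cache: [owl(c=1) lime(c=2) eel(c=3)]
  7. access eel: HIT, count now 4. Cache: [owl(c=1) lime(c=2) eel(c=4)]
  8. access eel: HIT, count now 5. Cache: [owl(c=1) lime(c=2) eel(c=5)]
  9. access lime: HIT, count now 3. Cache: [owl(c=1) lime(c=3) eel(c=5)]
  10. access eel: HIT, count now 6. Cache: [owl(c=1) lime(c=3) eel(c=6)]
  11. access eel: HIT, count now 7. Cache: [owl(c=1) lime(c=3) eel(c=7)]
  12. access eel: HIT, count now 8. Cache: [owl(c=1) lime(c=3) eel(c=8)]
  13. access bee: MISS. Cache: [owl(c=1) bee(c=1) lime(c=3) eel(c=8)]
  14. access lime: HIT, count now 4. Cache: [owl(c=1) bee(c=1) lime(c=4) eel(c=8)]
  15. access lime: HIT, count now 5. Cache: [owl(c=1) bee(c=1) lime(c=5) eel(c=8)]
  16. access eel: HIT, count now 9. Cache: [owl(c=1) bee(c=1) lime(c=5) eel(c=9)]
  17. access owl: HIT, count now 2. Cache: [bee(c=1) owl(c=2) lime(c=5) eel(c=9)]
  18. access lime: HIT, count now 6. Cache: [bee(c=1) owl(c=2) lime(c=6) eel(c=9)]
  19. access lime: HIT, count now 7. Cache: [bee(c=1) owl(c=2) lime(c=7) eel(c=9)]
  20. access eel: HIT, count now 10. Cache: [bee(c=1) owl(c=2) lime(c=7) eel(c=10)]
  21. access lime: HIT, count now 8. Cache: [bee(c=1) owl(c=2) lime(c=8) eel(c=10)]
  22. access lime: HIT, count now 9. Cache: [bee(c=1) owl(c=2) lime(c=9) eel(c=10)]
  23. access pig: MISS. Cache: [bee(c=1) pig(c=1) owl(c=2) lime(c=9) eel(c=10)]
  24. access lime: HIT, count now 10. Cache: [bee(c=1) pig(c=1) owl(c=2) eel(c=10) lime(c=10)]
  25. access lime: HIT, count now 11. Cache: [bee(c=1) pig(c=1) owl(c=2) eel(c=10) lime(c=11)]
  26. access fox: MISS, evict bee(c=1). Cache: [pig(c=1) fox(c=1) owl(c=2) eel(c=10) lime(c=11)]
Total: 20 hits, 6 misses, 1 evictions

Hit rate = 20/26 = 10/13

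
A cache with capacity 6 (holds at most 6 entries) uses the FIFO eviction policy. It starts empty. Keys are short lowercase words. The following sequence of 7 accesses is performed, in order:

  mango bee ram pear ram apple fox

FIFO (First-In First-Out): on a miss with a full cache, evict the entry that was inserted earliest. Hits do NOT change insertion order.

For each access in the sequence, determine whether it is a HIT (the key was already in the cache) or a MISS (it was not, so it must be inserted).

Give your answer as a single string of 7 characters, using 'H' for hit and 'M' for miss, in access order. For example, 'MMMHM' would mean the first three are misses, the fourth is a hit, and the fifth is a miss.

FIFO simulation (capacity=6):
  1. access mango: MISS. Cache (old->new): [mango]
  2. access bee: MISS. Cache (old->new): [mango bee]
  3. access ram: MISS. Cache (old->new): [mango bee ram]
  4. access pear: MISS. Cache (old->new): [mango bee ram pear]
  5. access ram: HIT. Cache (old->new): [mango bee ram pear]
  6. access apple: MISS. Cache (old->new): [mango bee ram pear apple]
  7. access fox: MISS. Cache (old->new): [mango bee ram pear apple fox]
Total: 1 hits, 6 misses, 0 evictions

Answer: MMMMHMM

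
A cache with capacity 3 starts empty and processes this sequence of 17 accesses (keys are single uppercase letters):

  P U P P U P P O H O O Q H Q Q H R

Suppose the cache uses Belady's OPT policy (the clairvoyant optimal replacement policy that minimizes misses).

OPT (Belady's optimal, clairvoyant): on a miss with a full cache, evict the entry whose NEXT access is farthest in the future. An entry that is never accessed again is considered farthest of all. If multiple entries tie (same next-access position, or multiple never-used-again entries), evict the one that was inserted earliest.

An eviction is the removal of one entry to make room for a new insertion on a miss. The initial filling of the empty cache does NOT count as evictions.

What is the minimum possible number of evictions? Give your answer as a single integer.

Answer: 3

Derivation:
OPT (Belady) simulation (capacity=3):
  1. access P: MISS. Cache: [P]
  2. access U: MISS. Cache: [P U]
  3. access P: HIT. Next use of P: step 4. Cache: [P U]
  4. access P: HIT. Next use of P: step 6. Cache: [P U]
  5. access U: HIT. Next use of U: never. Cache: [P U]
  6. access P: HIT. Next use of P: step 7. Cache: [P U]
  7. access P: HIT. Next use of P: never. Cache: [P U]
  8. access O: MISS. Cache: [P U O]
  9. access H: MISS, evict P (next use: never). Cache: [U O H]
  10. access O: HIT. Next use of O: step 11. Cache: [U O H]
  11. access O: HIT. Next use of O: never. Cache: [U O H]
  12. access Q: MISS, evict U (next use: never). Cache: [O H Q]
  13. access H: HIT. Next use of H: step 16. Cache: [O H Q]
  14. access Q: HIT. Next use of Q: step 15. Cache: [O H Q]
  15. access Q: HIT. Next use of Q: never. Cache: [O H Q]
  16. access H: HIT. Next use of H: never. Cache: [O H Q]
  17. access R: MISS, evict O (next use: never). Cache: [H Q R]
Total: 11 hits, 6 misses, 3 evictions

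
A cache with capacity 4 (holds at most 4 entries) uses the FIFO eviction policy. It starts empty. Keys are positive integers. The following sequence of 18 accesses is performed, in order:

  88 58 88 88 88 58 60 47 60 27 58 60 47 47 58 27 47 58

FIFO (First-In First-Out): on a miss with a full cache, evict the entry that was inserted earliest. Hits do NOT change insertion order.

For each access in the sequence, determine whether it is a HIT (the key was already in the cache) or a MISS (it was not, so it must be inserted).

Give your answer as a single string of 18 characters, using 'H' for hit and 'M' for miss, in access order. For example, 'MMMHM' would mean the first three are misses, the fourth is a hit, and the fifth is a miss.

Answer: MMHHHHMMHMHHHHHHHH

Derivation:
FIFO simulation (capacity=4):
  1. access 88: MISS. Cache (old->new): [88]
  2. access 58: MISS. Cache (old->new): [88 58]
  3. access 88: HIT. Cache (old->new): [88 58]
  4. access 88: HIT. Cache (old->new): [88 58]
  5. access 88: HIT. Cache (old->new): [88 58]
  6. access 58: HIT. Cache (old->new): [88 58]
  7. access 60: MISS. Cache (old->new): [88 58 60]
  8. access 47: MISS. Cache (old->new): [88 58 60 47]
  9. access 60: HIT. Cache (old->new): [88 58 60 47]
  10. access 27: MISS, evict 88. Cache (old->new): [58 60 47 27]
  11. access 58: HIT. Cache (old->new): [58 60 47 27]
  12. access 60: HIT. Cache (old->new): [58 60 47 27]
  13. access 47: HIT. Cache (old->new): [58 60 47 27]
  14. access 47: HIT. Cache (old->new): [58 60 47 27]
  15. access 58: HIT. Cache (old->new): [58 60 47 27]
  16. access 27: HIT. Cache (old->new): [58 60 47 27]
  17. access 47: HIT. Cache (old->new): [58 60 47 27]
  18. access 58: HIT. Cache (old->new): [58 60 47 27]
Total: 13 hits, 5 misses, 1 evictions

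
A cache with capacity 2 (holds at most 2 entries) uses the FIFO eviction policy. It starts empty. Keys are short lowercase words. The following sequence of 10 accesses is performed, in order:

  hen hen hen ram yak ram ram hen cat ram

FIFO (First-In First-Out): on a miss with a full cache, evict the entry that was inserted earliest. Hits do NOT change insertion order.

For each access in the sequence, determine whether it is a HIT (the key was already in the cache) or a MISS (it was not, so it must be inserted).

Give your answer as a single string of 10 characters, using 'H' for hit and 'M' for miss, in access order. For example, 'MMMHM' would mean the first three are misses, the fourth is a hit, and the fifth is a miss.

FIFO simulation (capacity=2):
  1. access hen: MISS. Cache (old->new): [hen]
  2. access hen: HIT. Cache (old->new): [hen]
  3. access hen: HIT. Cache (old->new): [hen]
  4. access ram: MISS. Cache (old->new): [hen ram]
  5. access yak: MISS, evict hen. Cache (old->new): [ram yak]
  6. access ram: HIT. Cache (old->new): [ram yak]
  7. access ram: HIT. Cache (old->new): [ram yak]
  8. access hen: MISS, evict ram. Cache (old->new): [yak hen]
  9. access cat: MISS, evict yak. Cache (old->new): [hen cat]
  10. access ram: MISS, evict hen. Cache (old->new): [cat ram]
Total: 4 hits, 6 misses, 4 evictions

Answer: MHHMMHHMMM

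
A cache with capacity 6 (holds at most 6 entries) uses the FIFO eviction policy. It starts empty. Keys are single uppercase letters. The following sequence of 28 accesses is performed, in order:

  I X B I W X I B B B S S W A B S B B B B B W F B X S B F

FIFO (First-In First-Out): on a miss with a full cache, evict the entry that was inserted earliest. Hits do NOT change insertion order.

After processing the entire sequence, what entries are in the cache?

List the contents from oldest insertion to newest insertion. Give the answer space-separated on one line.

Answer: X B W S A F

Derivation:
FIFO simulation (capacity=6):
  1. access I: MISS. Cache (old->new): [I]
  2. access X: MISS. Cache (old->new): [I X]
  3. access B: MISS. Cache (old->new): [I X B]
  4. access I: HIT. Cache (old->new): [I X B]
  5. access W: MISS. Cache (old->new): [I X B W]
  6. access X: HIT. Cache (old->new): [I X B W]
  7. access I: HIT. Cache (old->new): [I X B W]
  8. access B: HIT. Cache (old->new): [I X B W]
  9. access B: HIT. Cache (old->new): [I X B W]
  10. access B: HIT. Cache (old->new): [I X B W]
  11. access S: MISS. Cache (old->new): [I X B W S]
  12. access S: HIT. Cache (old->new): [I X B W S]
  13. access W: HIT. Cache (old->new): [I X B W S]
  14. access A: MISS. Cache (old->new): [I X B W S A]
  15. access B: HIT. Cache (old->new): [I X B W S A]
  16. access S: HIT. Cache (old->new): [I X B W S A]
  17. access B: HIT. Cache (old->new): [I X B W S A]
  18. access B: HIT. Cache (old->new): [I X B W S A]
  19. access B: HIT. Cache (old->new): [I X B W S A]
  20. access B: HIT. Cache (old->new): [I X B W S A]
  21. access B: HIT. Cache (old->new): [I X B W S A]
  22. access W: HIT. Cache (old->new): [I X B W S A]
  23. access F: MISS, evict I. Cache (old->new): [X B W S A F]
  24. access B: HIT. Cache (old->new): [X B W S A F]
  25. access X: HIT. Cache (old->new): [X B W S A F]
  26. access S: HIT. Cache (old->new): [X B W S A F]
  27. access B: HIT. Cache (old->new): [X B W S A F]
  28. access F: HIT. Cache (old->new): [X B W S A F]
Total: 21 hits, 7 misses, 1 evictions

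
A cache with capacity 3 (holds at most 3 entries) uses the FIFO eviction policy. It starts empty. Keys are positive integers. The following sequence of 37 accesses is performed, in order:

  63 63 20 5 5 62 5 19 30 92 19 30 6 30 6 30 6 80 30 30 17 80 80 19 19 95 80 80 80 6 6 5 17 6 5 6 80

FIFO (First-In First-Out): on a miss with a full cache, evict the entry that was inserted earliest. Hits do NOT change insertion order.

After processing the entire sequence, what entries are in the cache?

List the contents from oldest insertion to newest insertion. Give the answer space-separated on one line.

FIFO simulation (capacity=3):
  1. access 63: MISS. Cache (old->new): [63]
  2. access 63: HIT. Cache (old->new): [63]
  3. access 20: MISS. Cache (old->new): [63 20]
  4. access 5: MISS. Cache (old->new): [63 20 5]
  5. access 5: HIT. Cache (old->new): [63 20 5]
  6. access 62: MISS, evict 63. Cache (old->new): [20 5 62]
  7. access 5: HIT. Cache (old->new): [20 5 62]
  8. access 19: MISS, evict 20. Cache (old->new): [5 62 19]
  9. access 30: MISS, evict 5. Cache (old->new): [62 19 30]
  10. access 92: MISS, evict 62. Cache (old->new): [19 30 92]
  11. access 19: HIT. Cache (old->new): [19 30 92]
  12. access 30: HIT. Cache (old->new): [19 30 92]
  13. access 6: MISS, evict 19. Cache (old->new): [30 92 6]
  14. access 30: HIT. Cache (old->new): [30 92 6]
  15. access 6: HIT. Cache (old->new): [30 92 6]
  16. access 30: HIT. Cache (old->new): [30 92 6]
  17. access 6: HIT. Cache (old->new): [30 92 6]
  18. access 80: MISS, evict 30. Cache (old->new): [92 6 80]
  19. access 30: MISS, evict 92. Cache (old->new): [6 80 30]
  20. access 30: HIT. Cache (old->new): [6 80 30]
  21. access 17: MISS, evict 6. Cache (old->new): [80 30 17]
  22. access 80: HIT. Cache (old->new): [80 30 17]
  23. access 80: HIT. Cache (old->new): [80 30 17]
  24. access 19: MISS, evict 80. Cache (old->new): [30 17 19]
  25. access 19: HIT. Cache (old->new): [30 17 19]
  26. access 95: MISS, evict 30. Cache (old->new): [17 19 95]
  27. access 80: MISS, evict 17. Cache (old->new): [19 95 80]
  28. access 80: HIT. Cache (old->new): [19 95 80]
  29. access 80: HIT. Cache (old->new): [19 95 80]
  30. access 6: MISS, evict 19. Cache (old->new): [95 80 6]
  31. access 6: HIT. Cache (old->new): [95 80 6]
  32. access 5: MISS, evict 95. Cache (old->new): [80 6 5]
  33. access 17: MISS, evict 80. Cache (old->new): [6 5 17]
  34. access 6: HIT. Cache (old->new): [6 5 17]
  35. access 5: HIT. Cache (old->new): [6 5 17]
  36. access 6: HIT. Cache (old->new): [6 5 17]
  37. access 80: MISS, evict 6. Cache (old->new): [5 17 80]
Total: 19 hits, 18 misses, 15 evictions

Answer: 5 17 80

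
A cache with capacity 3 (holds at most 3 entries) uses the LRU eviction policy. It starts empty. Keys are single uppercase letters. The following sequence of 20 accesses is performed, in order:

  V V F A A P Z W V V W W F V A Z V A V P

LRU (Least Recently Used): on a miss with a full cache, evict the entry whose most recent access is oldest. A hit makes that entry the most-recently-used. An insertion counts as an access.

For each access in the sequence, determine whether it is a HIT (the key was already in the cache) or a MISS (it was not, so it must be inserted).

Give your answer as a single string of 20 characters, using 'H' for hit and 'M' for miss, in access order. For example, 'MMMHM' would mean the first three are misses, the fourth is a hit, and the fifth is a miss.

LRU simulation (capacity=3):
  1. access V: MISS. Cache (LRU->MRU): [V]
  2. access V: HIT. Cache (LRU->MRU): [V]
  3. access F: MISS. Cache (LRU->MRU): [V F]
  4. access A: MISS. Cache (LRU->MRU): [V F A]
  5. access A: HIT. Cache (LRU->MRU): [V F A]
  6. access P: MISS, evict V. Cache (LRU->MRU): [F A P]
  7. access Z: MISS, evict F. Cache (LRU->MRU): [A P Z]
  8. access W: MISS, evict A. Cache (LRU->MRU): [P Z W]
  9. access V: MISS, evict P. Cache (LRU->MRU): [Z W V]
  10. access V: HIT. Cache (LRU->MRU): [Z W V]
  11. access W: HIT. Cache (LRU->MRU): [Z V W]
  12. access W: HIT. Cache (LRU->MRU): [Z V W]
  13. access F: MISS, evict Z. Cache (LRU->MRU): [V W F]
  14. access V: HIT. Cache (LRU->MRU): [W F V]
  15. access A: MISS, evict W. Cache (LRU->MRU): [F V A]
  16. access Z: MISS, evict F. Cache (LRU->MRU): [V A Z]
  17. access V: HIT. Cache (LRU->MRU): [A Z V]
  18. access A: HIT. Cache (LRU->MRU): [Z V A]
  19. access V: HIT. Cache (LRU->MRU): [Z A V]
  20. access P: MISS, evict Z. Cache (LRU->MRU): [A V P]
Total: 9 hits, 11 misses, 8 evictions

Answer: MHMMHMMMMHHHMHMMHHHM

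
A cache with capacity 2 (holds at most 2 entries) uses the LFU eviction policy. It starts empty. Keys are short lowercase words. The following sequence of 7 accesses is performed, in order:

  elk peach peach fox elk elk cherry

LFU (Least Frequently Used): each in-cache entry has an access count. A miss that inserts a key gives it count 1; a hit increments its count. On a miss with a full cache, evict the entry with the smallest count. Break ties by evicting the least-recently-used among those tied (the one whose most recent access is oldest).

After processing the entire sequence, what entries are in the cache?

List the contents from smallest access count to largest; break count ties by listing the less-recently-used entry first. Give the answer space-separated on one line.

Answer: cherry elk

Derivation:
LFU simulation (capacity=2):
  1. access elk: MISS. Cache: [elk(c=1)]
  2. access peach: MISS. Cache: [elk(c=1) peach(c=1)]
  3. access peach: HIT, count now 2. Cache: [elk(c=1) peach(c=2)]
  4. access fox: MISS, evict elk(c=1). Cache: [fox(c=1) peach(c=2)]
  5. access elk: MISS, evict fox(c=1). Cache: [elk(c=1) peach(c=2)]
  6. access elk: HIT, count now 2. Cache: [peach(c=2) elk(c=2)]
  7. access cherry: MISS, evict peach(c=2). Cache: [cherry(c=1) elk(c=2)]
Total: 2 hits, 5 misses, 3 evictions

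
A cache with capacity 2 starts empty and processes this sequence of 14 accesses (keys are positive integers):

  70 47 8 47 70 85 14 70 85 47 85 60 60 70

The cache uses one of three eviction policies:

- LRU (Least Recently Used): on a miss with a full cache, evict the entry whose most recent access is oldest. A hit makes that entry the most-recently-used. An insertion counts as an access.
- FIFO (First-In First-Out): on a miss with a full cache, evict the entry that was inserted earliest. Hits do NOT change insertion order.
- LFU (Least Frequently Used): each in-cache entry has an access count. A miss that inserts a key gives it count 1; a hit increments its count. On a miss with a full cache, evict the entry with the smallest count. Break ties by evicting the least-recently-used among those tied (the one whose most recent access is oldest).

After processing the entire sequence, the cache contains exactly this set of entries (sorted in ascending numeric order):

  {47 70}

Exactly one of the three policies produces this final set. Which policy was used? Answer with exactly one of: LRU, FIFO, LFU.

Answer: LFU

Derivation:
Simulating under each policy and comparing final sets:
  LRU: final set = {60 70} -> differs
  FIFO: final set = {60 70} -> differs
  LFU: final set = {47 70} -> MATCHES target
Only LFU produces the target set.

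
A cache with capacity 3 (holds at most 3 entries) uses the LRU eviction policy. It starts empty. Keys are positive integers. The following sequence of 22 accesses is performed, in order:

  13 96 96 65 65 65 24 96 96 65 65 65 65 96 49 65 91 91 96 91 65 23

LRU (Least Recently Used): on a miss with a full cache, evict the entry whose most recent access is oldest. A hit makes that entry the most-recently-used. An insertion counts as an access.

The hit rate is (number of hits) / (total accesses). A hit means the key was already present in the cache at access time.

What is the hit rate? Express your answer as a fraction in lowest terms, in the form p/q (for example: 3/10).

Answer: 7/11

Derivation:
LRU simulation (capacity=3):
  1. access 13: MISS. Cache (LRU->MRU): [13]
  2. access 96: MISS. Cache (LRU->MRU): [13 96]
  3. access 96: HIT. Cache (LRU->MRU): [13 96]
  4. access 65: MISS. Cache (LRU->MRU): [13 96 65]
  5. access 65: HIT. Cache (LRU->MRU): [13 96 65]
  6. access 65: HIT. Cache (LRU->MRU): [13 96 65]
  7. access 24: MISS, evict 13. Cache (LRU->MRU): [96 65 24]
  8. access 96: HIT. Cache (LRU->MRU): [65 24 96]
  9. access 96: HIT. Cache (LRU->MRU): [65 24 96]
  10. access 65: HIT. Cache (LRU->MRU): [24 96 65]
  11. access 65: HIT. Cache (LRU->MRU): [24 96 65]
  12. access 65: HIT. Cache (LRU->MRU): [24 96 65]
  13. access 65: HIT. Cache (LRU->MRU): [24 96 65]
  14. access 96: HIT. Cache (LRU->MRU): [24 65 96]
  15. access 49: MISS, evict 24. Cache (LRU->MRU): [65 96 49]
  16. access 65: HIT. Cache (LRU->MRU): [96 49 65]
  17. access 91: MISS, evict 96. Cache (LRU->MRU): [49 65 91]
  18. access 91: HIT. Cache (LRU->MRU): [49 65 91]
  19. access 96: MISS, evict 49. Cache (LRU->MRU): [65 91 96]
  20. access 91: HIT. Cache (LRU->MRU): [65 96 91]
  21. access 65: HIT. Cache (LRU->MRU): [96 91 65]
  22. access 23: MISS, evict 96. Cache (LRU->MRU): [91 65 23]
Total: 14 hits, 8 misses, 5 evictions

Hit rate = 14/22 = 7/11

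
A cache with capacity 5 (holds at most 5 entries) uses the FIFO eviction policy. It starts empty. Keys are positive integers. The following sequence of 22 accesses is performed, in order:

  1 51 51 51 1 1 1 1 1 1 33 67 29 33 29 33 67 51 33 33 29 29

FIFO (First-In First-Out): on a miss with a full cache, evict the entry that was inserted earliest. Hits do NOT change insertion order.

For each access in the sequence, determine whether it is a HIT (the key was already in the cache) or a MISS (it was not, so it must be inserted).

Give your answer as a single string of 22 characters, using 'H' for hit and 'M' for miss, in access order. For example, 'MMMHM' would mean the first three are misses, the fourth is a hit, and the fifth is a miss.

FIFO simulation (capacity=5):
  1. access 1: MISS. Cache (old->new): [1]
  2. access 51: MISS. Cache (old->new): [1 51]
  3. access 51: HIT. Cache (old->new): [1 51]
  4. access 51: HIT. Cache (old->new): [1 51]
  5. access 1: HIT. Cache (old->new): [1 51]
  6. access 1: HIT. Cache (old->new): [1 51]
  7. access 1: HIT. Cache (old->new): [1 51]
  8. access 1: HIT. Cache (old->new): [1 51]
  9. access 1: HIT. Cache (old->new): [1 51]
  10. access 1: HIT. Cache (old->new): [1 51]
  11. access 33: MISS. Cache (old->new): [1 51 33]
  12. access 67: MISS. Cache (old->new): [1 51 33 67]
  13. access 29: MISS. Cache (old->new): [1 51 33 67 29]
  14. access 33: HIT. Cache (old->new): [1 51 33 67 29]
  15. access 29: HIT. Cache (old->new): [1 51 33 67 29]
  16. access 33: HIT. Cache (old->new): [1 51 33 67 29]
  17. access 67: HIT. Cache (old->new): [1 51 33 67 29]
  18. access 51: HIT. Cache (old->new): [1 51 33 67 29]
  19. access 33: HIT. Cache (old->new): [1 51 33 67 29]
  20. access 33: HIT. Cache (old->new): [1 51 33 67 29]
  21. access 29: HIT. Cache (old->new): [1 51 33 67 29]
  22. access 29: HIT. Cache (old->new): [1 51 33 67 29]
Total: 17 hits, 5 misses, 0 evictions

Answer: MMHHHHHHHHMMMHHHHHHHHH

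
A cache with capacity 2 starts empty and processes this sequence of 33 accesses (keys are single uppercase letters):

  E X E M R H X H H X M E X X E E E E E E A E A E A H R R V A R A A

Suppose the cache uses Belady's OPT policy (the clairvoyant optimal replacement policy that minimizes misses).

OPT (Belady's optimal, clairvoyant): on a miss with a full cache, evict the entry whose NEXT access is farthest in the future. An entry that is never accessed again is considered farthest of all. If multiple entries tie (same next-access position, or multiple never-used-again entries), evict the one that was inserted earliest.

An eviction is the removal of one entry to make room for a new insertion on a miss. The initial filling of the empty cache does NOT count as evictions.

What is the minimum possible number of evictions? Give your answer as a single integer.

OPT (Belady) simulation (capacity=2):
  1. access E: MISS. Cache: [E]
  2. access X: MISS. Cache: [E X]
  3. access E: HIT. Next use of E: step 12. Cache: [E X]
  4. access M: MISS, evict E (next use: step 12). Cache: [X M]
  5. access R: MISS, evict M (next use: step 11). Cache: [X R]
  6. access H: MISS, evict R (next use: step 27). Cache: [X H]
  7. access X: HIT. Next use of X: step 10. Cache: [X H]
  8. access H: HIT. Next use of H: step 9. Cache: [X H]
  9. access H: HIT. Next use of H: step 26. Cache: [X H]
  10. access X: HIT. Next use of X: step 13. Cache: [X H]
  11. access M: MISS, evict H (next use: step 26). Cache: [X M]
  12. access E: MISS, evict M (next use: never). Cache: [X E]
  13. access X: HIT. Next use of X: step 14. Cache: [X E]
  14. access X: HIT. Next use of X: never. Cache: [X E]
  15. access E: HIT. Next use of E: step 16. Cache: [X E]
  16. access E: HIT. Next use of E: step 17. Cache: [X E]
  17. access E: HIT. Next use of E: step 18. Cache: [X E]
  18. access E: HIT. Next use of E: step 19. Cache: [X E]
  19. access E: HIT. Next use of E: step 20. Cache: [X E]
  20. access E: HIT. Next use of E: step 22. Cache: [X E]
  21. access A: MISS, evict X (next use: never). Cache: [E A]
  22. access E: HIT. Next use of E: step 24. Cache: [E A]
  23. access A: HIT. Next use of A: step 25. Cache: [E A]
  24. access E: HIT. Next use of E: never. Cache: [E A]
  25. access A: HIT. Next use of A: step 30. Cache: [E A]
  26. access H: MISS, evict E (next use: never). Cache: [A H]
  27. access R: MISS, evict H (next use: never). Cache: [A R]
  28. access R: HIT. Next use of R: step 31. Cache: [A R]
  29. access V: MISS, evict R (next use: step 31). Cache: [A V]
  30. access A: HIT. Next use of A: step 32. Cache: [A V]
  31. access R: MISS, evict V (next use: never). Cache: [A R]
  32. access A: HIT. Next use of A: step 33. Cache: [A R]
  33. access A: HIT. Next use of A: never. Cache: [A R]
Total: 21 hits, 12 misses, 10 evictions

Answer: 10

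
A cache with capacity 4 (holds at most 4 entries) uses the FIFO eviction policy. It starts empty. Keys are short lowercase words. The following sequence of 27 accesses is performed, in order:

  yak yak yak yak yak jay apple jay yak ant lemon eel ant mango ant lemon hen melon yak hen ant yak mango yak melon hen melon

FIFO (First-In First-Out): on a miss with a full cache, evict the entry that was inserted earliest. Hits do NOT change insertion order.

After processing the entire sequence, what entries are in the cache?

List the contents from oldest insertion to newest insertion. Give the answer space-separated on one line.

Answer: ant mango hen melon

Derivation:
FIFO simulation (capacity=4):
  1. access yak: MISS. Cache (old->new): [yak]
  2. access yak: HIT. Cache (old->new): [yak]
  3. access yak: HIT. Cache (old->new): [yak]
  4. access yak: HIT. Cache (old->new): [yak]
  5. access yak: HIT. Cache (old->new): [yak]
  6. access jay: MISS. Cache (old->new): [yak jay]
  7. access apple: MISS. Cache (old->new): [yak jay apple]
  8. access jay: HIT. Cache (old->new): [yak jay apple]
  9. access yak: HIT. Cache (old->new): [yak jay apple]
  10. access ant: MISS. Cache (old->new): [yak jay apple ant]
  11. access lemon: MISS, evict yak. Cache (old->new): [jay apple ant lemon]
  12. access eel: MISS, evict jay. Cache (old->new): [apple ant lemon eel]
  13. access ant: HIT. Cache (old->new): [apple ant lemon eel]
  14. access mango: MISS, evict apple. Cache (old->new): [ant lemon eel mango]
  15. access ant: HIT. Cache (old->new): [ant lemon eel mango]
  16. access lemon: HIT. Cache (old->new): [ant lemon eel mango]
  17. access hen: MISS, evict ant. Cache (old->new): [lemon eel mango hen]
  18. access melon: MISS, evict lemon. Cache (old->new): [eel mango hen melon]
  19. access yak: MISS, evict eel. Cache (old->new): [mango hen melon yak]
  20. access hen: HIT. Cache (old->new): [mango hen melon yak]
  21. access ant: MISS, evict mango. Cache (old->new): [hen melon yak ant]
  22. access yak: HIT. Cache (old->new): [hen melon yak ant]
  23. access mango: MISS, evict hen. Cache (old->new): [melon yak ant mango]
  24. access yak: HIT. Cache (old->new): [melon yak ant mango]
  25. access melon: HIT. Cache (old->new): [melon yak ant mango]
  26. access hen: MISS, evict melon. Cache (old->new): [yak ant mango hen]
  27. access melon: MISS, evict yak. Cache (old->new): [ant mango hen melon]
Total: 13 hits, 14 misses, 10 evictions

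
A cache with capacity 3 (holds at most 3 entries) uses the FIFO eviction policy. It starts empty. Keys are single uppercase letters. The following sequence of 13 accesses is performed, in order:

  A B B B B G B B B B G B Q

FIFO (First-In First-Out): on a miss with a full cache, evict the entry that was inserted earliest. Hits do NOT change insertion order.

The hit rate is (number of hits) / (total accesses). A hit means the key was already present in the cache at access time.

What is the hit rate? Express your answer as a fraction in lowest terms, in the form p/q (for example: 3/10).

Answer: 9/13

Derivation:
FIFO simulation (capacity=3):
  1. access A: MISS. Cache (old->new): [A]
  2. access B: MISS. Cache (old->new): [A B]
  3. access B: HIT. Cache (old->new): [A B]
  4. access B: HIT. Cache (old->new): [A B]
  5. access B: HIT. Cache (old->new): [A B]
  6. access G: MISS. Cache (old->new): [A B G]
  7. access B: HIT. Cache (old->new): [A B G]
  8. access B: HIT. Cache (old->new): [A B G]
  9. access B: HIT. Cache (old->new): [A B G]
  10. access B: HIT. Cache (old->new): [A B G]
  11. access G: HIT. Cache (old->new): [A B G]
  12. access B: HIT. Cache (old->new): [A B G]
  13. access Q: MISS, evict A. Cache (old->new): [B G Q]
Total: 9 hits, 4 misses, 1 evictions

Hit rate = 9/13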